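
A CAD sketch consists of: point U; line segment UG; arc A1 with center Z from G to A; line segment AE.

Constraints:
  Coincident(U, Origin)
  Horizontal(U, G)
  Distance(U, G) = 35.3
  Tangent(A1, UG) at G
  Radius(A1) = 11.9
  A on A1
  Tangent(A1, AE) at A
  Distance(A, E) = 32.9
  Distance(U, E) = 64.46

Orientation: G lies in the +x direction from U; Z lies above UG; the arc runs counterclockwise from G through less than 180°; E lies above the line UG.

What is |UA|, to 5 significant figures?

48.783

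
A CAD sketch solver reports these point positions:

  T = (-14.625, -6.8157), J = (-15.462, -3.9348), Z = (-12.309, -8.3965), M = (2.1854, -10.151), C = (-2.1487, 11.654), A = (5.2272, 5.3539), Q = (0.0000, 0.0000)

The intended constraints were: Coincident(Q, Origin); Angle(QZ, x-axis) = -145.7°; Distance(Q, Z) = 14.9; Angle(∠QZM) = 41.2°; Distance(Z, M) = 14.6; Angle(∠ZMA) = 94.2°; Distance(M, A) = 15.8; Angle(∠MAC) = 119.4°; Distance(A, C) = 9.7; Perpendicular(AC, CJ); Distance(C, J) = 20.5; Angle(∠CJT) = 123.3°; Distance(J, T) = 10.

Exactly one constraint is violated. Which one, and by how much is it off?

Distance(J, T) = 10 — off by 7.00.

Q = (0.00, 0.00) ✓; QZ at -145.7° ✓; |QZ| = 14.90 ✓; ∠QZM = 41.20° ✓; |ZM| = 14.60 ✓; ∠ZMA = 94.20° ✓; |MA| = 15.80 ✓; ∠MAC = 119.4° ✓; |AC| = 9.700 ✓; ∠(AC, CJ) = 90.00° ✓; |CJ| = 20.50 ✓; ∠CJT = 123.3° ✓; |JT| = 3.000 ✗.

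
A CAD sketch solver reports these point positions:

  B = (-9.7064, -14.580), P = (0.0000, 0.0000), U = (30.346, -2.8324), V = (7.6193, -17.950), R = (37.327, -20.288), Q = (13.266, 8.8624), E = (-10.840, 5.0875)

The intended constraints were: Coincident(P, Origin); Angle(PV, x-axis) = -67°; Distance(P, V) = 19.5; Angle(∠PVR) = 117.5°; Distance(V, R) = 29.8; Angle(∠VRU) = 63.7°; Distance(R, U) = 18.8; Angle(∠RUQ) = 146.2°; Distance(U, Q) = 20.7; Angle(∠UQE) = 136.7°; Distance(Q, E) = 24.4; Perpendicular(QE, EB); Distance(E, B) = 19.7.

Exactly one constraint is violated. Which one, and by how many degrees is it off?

Perpendicular(QE, EB) — off by 5.60°.

P = (0.00, 0.00) ✓; PV at -67.00° ✓; |PV| = 19.50 ✓; ∠PVR = 117.5° ✓; |VR| = 29.80 ✓; ∠VRU = 63.70° ✓; |RU| = 18.80 ✓; ∠RUQ = 146.2° ✓; |UQ| = 20.70 ✓; ∠UQE = 136.7° ✓; |QE| = 24.40 ✓; ∠(QE, EB) = 84.40° ✗; |EB| = 19.70 ✓.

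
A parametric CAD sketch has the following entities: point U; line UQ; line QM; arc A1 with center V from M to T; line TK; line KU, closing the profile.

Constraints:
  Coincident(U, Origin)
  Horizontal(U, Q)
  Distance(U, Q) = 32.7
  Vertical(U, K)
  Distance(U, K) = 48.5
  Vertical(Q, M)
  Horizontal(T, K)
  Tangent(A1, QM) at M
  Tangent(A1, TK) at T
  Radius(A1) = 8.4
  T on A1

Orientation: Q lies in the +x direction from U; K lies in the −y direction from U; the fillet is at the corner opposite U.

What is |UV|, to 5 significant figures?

46.888

U and K share the same x with |UK| = 48.5 and K on the −y side, so K = (0.0000, -48.500). The virtual corner opposite U is at (32.700, -48.500). A1 meets QM tangentially, so VM is at right angles to QM and since A1 is tangent to TK there, VT ⟂ TK, with radius 8.4, so the center V sits 8.4 in from both sides at V = (24.300, -40.100). Then |UV| = |V − U| = 46.888.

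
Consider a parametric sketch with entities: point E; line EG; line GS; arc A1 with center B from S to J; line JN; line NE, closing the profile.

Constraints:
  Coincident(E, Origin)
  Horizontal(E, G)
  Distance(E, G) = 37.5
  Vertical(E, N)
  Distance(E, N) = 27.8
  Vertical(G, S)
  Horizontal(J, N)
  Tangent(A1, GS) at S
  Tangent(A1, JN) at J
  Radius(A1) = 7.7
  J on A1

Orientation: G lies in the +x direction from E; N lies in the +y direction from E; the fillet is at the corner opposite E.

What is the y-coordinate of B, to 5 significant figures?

20.100

E is at the origin; EG is horizontal with |EG| = 37.5 and G on the +x side, so G = (37.500, 0.0000). EN is vertical with |EN| = 27.8 and N on the +y side, so N = (0.0000, 27.800). The virtual corner opposite E is at (37.500, 27.800). A1 meets GS tangentially, so BS is at right angles to GS and the tangent condition forces BJ to be normal to JN, with radius 7.7, so the center B sits 7.7 in from both sides at B = (29.800, 20.100). So B.y = 20.100.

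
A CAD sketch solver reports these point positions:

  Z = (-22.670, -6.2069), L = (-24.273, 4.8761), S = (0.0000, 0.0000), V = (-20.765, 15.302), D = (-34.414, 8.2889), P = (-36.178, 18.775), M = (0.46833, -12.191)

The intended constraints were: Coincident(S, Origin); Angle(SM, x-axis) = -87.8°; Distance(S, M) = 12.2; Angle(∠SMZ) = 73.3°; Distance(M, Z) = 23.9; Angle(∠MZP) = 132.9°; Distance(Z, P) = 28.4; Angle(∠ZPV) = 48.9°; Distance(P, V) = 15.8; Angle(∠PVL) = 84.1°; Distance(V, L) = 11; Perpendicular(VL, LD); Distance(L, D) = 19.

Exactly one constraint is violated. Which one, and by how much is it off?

Distance(L, D) = 19 — off by 8.30.

S = (0.00, 0.00) ✓; SM at -87.80° ✓; |SM| = 12.20 ✓; ∠SMZ = 73.30° ✓; |MZ| = 23.90 ✓; ∠MZP = 132.9° ✓; |ZP| = 28.40 ✓; ∠ZPV = 48.90° ✓; |PV| = 15.80 ✓; ∠PVL = 84.10° ✓; |VL| = 11.00 ✓; ∠(VL, LD) = 90.00° ✓; |LD| = 10.70 ✗.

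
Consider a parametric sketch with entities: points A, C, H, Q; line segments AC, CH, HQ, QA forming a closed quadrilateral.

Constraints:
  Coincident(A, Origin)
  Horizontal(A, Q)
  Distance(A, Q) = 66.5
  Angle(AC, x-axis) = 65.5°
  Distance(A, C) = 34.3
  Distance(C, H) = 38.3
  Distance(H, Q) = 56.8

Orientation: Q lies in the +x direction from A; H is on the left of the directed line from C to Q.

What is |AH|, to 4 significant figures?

69.96

A is at the origin; A and Q share the same y with |AQ| = 66.5 and Q in +x, so Q = (66.5, 0). AC runs at 65.5° with |AC| = 34.3, so C = (14.22, 31.21). H is determined by |CH| = 38.3 and |HQ| = 56.8 together: it lies at the intersection of circle(C, 38.3) and circle(Q, 56.8). With |CQ| = 60.88, the foot of the radical line on CQ is 15.99 from C and the perpendicular offset is √(38.3² − 15.99²) = 34.80. Taking the left-of-CQ solution: H = (45.80, 52.89).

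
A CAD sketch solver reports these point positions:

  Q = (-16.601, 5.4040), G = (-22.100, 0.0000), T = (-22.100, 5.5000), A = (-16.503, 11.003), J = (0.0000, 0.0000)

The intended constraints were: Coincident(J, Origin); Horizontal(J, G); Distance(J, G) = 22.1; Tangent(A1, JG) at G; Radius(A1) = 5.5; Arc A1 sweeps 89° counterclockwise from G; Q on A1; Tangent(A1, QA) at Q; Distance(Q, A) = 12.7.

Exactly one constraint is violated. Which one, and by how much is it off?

Distance(Q, A) = 12.7 — off by 7.10.

J = (0.00, 0.00) ✓; J.y = 0.00, G.y = 0.00 ✓; |JG| = 22.10 ✓; ∠(TG, GJ) = 90.00° ✓; |TG| = 5.500 ✓; bearing(T→Q) − bearing(T→G) = 89.00° ✓; |TQ| = 5.500 ✓; ∠(TQ, QA) = 90.00° ✓; |QA| = 5.600 ✗.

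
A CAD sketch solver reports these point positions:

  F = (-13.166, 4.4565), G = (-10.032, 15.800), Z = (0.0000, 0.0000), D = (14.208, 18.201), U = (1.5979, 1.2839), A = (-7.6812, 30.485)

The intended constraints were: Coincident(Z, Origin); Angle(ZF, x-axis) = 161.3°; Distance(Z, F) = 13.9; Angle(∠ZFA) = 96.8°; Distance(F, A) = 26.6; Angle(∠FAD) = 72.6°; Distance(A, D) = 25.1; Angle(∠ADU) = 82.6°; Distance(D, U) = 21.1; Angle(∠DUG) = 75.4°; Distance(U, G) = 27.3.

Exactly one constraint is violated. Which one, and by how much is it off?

Distance(U, G) = 27.3 — off by 8.70.

Z = (0.00, 0.00) ✓; ZF at 161.3° ✓; |ZF| = 13.90 ✓; ∠ZFA = 96.80° ✓; |FA| = 26.60 ✓; ∠FAD = 72.60° ✓; |AD| = 25.10 ✓; ∠ADU = 82.60° ✓; |DU| = 21.10 ✓; ∠DUG = 75.40° ✓; |UG| = 18.60 ✗.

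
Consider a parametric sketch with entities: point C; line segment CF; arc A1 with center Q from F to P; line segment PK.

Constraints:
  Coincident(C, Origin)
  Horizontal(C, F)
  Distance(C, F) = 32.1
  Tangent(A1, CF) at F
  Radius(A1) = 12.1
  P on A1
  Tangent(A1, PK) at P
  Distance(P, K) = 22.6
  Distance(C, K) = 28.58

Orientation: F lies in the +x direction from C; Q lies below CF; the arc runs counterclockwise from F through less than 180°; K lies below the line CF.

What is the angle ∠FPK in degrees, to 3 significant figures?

149°

C is at the origin; CF is horizontal with |CF| = 32.1 and F on the +x side, so F = (32.1, 0.00). Since A1 is tangent to CF there, QF ⟂ CF, so Q = F + (0, -12.1) = (32.1, -12.1). Since QP ⟂ PK (tangency), |QK| = √(12.1² + 22.6²) = 25.6 regardless of where P sits on A1. So K lies on both circle(C, 28.58) and circle(Q, 25.6); the below-CF intersection is K = (10.9, -26.4). P is the foot of the tangent from K: P = (21.4, -6.45).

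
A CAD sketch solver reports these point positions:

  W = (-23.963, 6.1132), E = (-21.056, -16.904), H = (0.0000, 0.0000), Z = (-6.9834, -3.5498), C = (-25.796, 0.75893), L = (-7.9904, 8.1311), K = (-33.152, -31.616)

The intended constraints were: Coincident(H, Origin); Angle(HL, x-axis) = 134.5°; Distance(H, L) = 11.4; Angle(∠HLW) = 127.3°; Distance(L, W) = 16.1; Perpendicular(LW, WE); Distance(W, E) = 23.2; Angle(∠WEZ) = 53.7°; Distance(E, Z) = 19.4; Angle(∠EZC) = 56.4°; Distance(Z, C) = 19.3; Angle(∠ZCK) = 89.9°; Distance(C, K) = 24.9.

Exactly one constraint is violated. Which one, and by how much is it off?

Distance(C, K) = 24.9 — off by 8.30.

H = (0.00, 0.00) ✓; HL at 134.5° ✓; |HL| = 11.40 ✓; ∠HLW = 127.3° ✓; |LW| = 16.10 ✓; ∠(LW, WE) = 90.00° ✓; |WE| = 23.20 ✓; ∠WEZ = 53.70° ✓; |EZ| = 19.40 ✓; ∠EZC = 56.40° ✓; |ZC| = 19.30 ✓; ∠ZCK = 89.90° ✓; |CK| = 33.20 ✗.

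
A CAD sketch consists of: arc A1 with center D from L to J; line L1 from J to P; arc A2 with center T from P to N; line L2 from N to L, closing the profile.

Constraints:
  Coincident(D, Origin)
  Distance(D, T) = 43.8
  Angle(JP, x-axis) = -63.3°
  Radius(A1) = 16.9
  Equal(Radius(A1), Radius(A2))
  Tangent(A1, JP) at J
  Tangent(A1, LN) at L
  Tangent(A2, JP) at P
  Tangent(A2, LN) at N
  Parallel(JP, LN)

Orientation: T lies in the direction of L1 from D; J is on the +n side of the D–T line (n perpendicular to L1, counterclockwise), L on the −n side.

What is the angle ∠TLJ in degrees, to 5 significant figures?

68.901°

D is at the origin and T lies 43.8 along u from D, so T = 43.8·u = (19.680, -39.130). Tangency of A1 to both parallel lines with radius 16.9 puts J and L at D ± 16.9·n: J = (15.098, 7.5935), L = (-15.098, -7.5935). Then cos ∠TLJ = LT·LJ / (|LT||LJ|), giving 68.901°.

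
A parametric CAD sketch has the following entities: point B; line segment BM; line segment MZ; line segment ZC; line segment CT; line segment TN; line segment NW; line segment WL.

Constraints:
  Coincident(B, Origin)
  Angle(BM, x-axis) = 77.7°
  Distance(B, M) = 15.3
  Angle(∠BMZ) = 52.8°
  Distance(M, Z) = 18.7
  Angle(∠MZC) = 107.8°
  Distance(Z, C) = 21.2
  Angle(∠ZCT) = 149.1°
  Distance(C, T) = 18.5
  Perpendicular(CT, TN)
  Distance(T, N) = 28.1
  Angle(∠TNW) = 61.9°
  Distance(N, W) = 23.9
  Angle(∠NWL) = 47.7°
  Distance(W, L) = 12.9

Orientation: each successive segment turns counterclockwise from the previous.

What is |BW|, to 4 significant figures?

1.669

B is at the origin; BM runs at 77.7° with length 15.3, so M = (3.259, 14.95). ∠BMZ = 52.8° gives MZ at -155.1° from the x-axis; with |MZ| = 18.7, Z = (-13.70, 7.075). ∠MZC = 107.8° gives ZC at -82.90° from the x-axis; with |ZC| = 21.2, C = (-11.08, -13.96). ∠ZCT = 149.1° gives CT at -52.00° from the x-axis; with |CT| = 18.5, T = (0.3077, -28.54). CT is perpendicular to TN, so TN runs at 38.00°; with |TN| = 28.1, N = (22.45, -11.24). ∠TNW = 61.9° gives NW at 156.1° from the x-axis; with |NW| = 23.9, W = (0.6002, -1.557). Then |BW| = |W − B| = 1.669.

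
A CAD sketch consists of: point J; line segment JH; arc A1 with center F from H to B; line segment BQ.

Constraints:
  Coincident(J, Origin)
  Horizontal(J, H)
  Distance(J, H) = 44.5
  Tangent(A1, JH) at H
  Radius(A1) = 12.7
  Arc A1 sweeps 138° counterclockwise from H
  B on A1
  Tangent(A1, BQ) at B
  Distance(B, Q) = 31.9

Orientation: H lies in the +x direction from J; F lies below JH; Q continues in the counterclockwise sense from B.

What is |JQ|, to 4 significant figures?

73.86

J is at the origin; JH is horizontal with |JH| = 44.5 and H on the +x side, so H = (44.50, 0.000). Since A1 is tangent to JH there, FH ⟂ JH, so F = H + (0, -12.7) = (44.50, -12.70). On A1, H sits at bearing 90° from F; a 138° counterclockwise sweep puts B at bearing 228°, so B = F + 12.7·(cos 228°, sin 228°) = (36.00, -22.14). Tangency of A1 to BQ means the radius FB is perpendicular to BQ, so BQ runs along (−sin 228°, cos 228°); with |BQ| = 31.9, Q = (59.71, -43.48). Then |JQ| = |Q − J| = 73.86.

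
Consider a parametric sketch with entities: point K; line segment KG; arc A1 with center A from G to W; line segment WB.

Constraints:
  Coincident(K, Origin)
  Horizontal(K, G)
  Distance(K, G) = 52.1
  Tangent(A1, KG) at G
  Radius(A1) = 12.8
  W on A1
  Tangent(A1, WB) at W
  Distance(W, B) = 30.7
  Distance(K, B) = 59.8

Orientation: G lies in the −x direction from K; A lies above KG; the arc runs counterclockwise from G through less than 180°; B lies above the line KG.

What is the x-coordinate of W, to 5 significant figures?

-39.310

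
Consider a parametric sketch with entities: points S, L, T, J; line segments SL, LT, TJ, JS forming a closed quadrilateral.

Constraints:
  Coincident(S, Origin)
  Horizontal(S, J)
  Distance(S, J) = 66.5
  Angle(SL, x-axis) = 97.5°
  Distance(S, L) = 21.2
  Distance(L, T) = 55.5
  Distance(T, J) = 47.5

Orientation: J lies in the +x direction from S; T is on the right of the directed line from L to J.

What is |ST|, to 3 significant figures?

37.3

S is at the origin; S and J share the same y with |SJ| = 66.5 and J in +x, so J = (66.5, 0). SL runs at 97.5° with |SL| = 21.2, so L = (-2.77, 21.0). T is determined by |LT| = 55.5 and |TJ| = 47.5 together: it lies at the intersection of circle(L, 55.5) and circle(J, 47.5). With |LJ| = 72.4, the foot of the radical line on LJ is 41.9 from L and the perpendicular offset is √(55.5² − 41.9²) = 36.4. Taking the right-of-LJ solution: T = (26.7, -26.0).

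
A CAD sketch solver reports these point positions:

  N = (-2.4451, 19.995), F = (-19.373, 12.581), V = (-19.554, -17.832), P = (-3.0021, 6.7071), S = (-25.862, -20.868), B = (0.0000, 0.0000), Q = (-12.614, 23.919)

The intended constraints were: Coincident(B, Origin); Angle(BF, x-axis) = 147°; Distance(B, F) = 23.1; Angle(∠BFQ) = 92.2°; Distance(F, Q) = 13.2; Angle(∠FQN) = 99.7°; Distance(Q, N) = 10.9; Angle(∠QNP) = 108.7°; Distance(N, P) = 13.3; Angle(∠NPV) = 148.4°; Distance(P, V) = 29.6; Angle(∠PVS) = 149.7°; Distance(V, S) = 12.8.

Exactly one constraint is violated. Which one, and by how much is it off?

Distance(V, S) = 12.8 — off by 5.80.

B = (0.00, 0.00) ✓; BF at 147.0° ✓; |BF| = 23.10 ✓; ∠BFQ = 92.20° ✓; |FQ| = 13.20 ✓; ∠FQN = 99.70° ✓; |QN| = 10.90 ✓; ∠QNP = 108.7° ✓; |NP| = 13.30 ✓; ∠NPV = 148.4° ✓; |PV| = 29.60 ✓; ∠PVS = 149.7° ✓; |VS| = 7.001 ✗.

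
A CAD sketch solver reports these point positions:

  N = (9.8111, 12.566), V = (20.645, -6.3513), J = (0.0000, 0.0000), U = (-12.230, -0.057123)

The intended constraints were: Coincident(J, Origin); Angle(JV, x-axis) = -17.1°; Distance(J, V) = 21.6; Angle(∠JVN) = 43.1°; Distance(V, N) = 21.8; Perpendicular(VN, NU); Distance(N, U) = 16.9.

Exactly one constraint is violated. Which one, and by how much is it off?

Distance(N, U) = 16.9 — off by 8.50.

J = (0.00, 0.00) ✓; JV at -17.10° ✓; |JV| = 21.60 ✓; ∠JVN = 43.10° ✓; |VN| = 21.80 ✓; ∠(VN, NU) = 90.00° ✓; |NU| = 25.40 ✗.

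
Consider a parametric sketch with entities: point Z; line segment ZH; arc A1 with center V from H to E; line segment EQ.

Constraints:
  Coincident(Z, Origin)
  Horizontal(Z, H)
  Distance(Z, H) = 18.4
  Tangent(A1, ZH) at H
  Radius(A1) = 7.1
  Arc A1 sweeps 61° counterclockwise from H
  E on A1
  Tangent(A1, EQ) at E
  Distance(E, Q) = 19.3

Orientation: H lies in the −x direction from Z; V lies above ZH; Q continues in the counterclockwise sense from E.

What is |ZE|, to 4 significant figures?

12.73

Z is at the origin; Z and H share the same y with |ZH| = 18.4 and H on the −x side, so H = (-18.40, 0.000). A1 meets ZH tangentially, so VH is at right angles to ZH, so V = H + (0, 7.1) = (-18.40, 7.100). On A1, H sits at bearing -90° from V; a 61° counterclockwise sweep puts E at bearing -29°, so E = V + 7.1·(cos -29°, sin -29°) = (-12.19, 3.658). Then |ZE| = |E − Z| = 12.73.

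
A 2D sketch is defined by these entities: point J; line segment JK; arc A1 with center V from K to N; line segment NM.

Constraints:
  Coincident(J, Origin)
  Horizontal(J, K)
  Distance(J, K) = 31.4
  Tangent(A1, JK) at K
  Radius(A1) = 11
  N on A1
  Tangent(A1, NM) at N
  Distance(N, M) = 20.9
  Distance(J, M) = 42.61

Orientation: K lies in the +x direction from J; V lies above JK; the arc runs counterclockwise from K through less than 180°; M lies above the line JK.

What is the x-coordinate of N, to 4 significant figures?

39.63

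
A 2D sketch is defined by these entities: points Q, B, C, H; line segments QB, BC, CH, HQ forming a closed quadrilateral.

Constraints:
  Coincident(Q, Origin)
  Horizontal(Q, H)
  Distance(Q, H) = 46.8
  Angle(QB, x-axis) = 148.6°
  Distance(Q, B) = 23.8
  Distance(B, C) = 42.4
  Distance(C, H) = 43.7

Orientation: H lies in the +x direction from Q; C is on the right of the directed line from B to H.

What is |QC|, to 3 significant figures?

20.9

Q is at the origin; QH is horizontal with |QH| = 46.8 and H in +x, so H = (46.8, 0). QB runs at 148.6° with |QB| = 23.8, so B = (-20.3, 12.4). C is determined by |BC| = 42.4 and |CH| = 43.7 together: it lies at the intersection of circle(B, 42.4) and circle(H, 43.7). With |BH| = 68.3, the foot of the radical line on BH is 33.3 from B and the perpendicular offset is √(42.4² − 33.3²) = 26.2. Taking the right-of-BH solution: C = (7.67, -19.5).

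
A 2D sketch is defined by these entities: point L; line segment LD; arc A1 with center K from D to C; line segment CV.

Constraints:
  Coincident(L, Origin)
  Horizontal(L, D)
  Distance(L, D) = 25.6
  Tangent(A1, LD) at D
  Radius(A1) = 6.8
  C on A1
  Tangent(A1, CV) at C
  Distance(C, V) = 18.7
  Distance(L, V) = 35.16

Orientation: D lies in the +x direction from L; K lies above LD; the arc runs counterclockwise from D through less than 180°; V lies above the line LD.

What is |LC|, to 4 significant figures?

33.16

Checks: L = (0.00, 0.00) ✓; |KC| = 6.800 ✓; ∠(KC, CV) = 90.00° ✓; |CV| = 18.70 ✓; |LV| = 35.16 ✓.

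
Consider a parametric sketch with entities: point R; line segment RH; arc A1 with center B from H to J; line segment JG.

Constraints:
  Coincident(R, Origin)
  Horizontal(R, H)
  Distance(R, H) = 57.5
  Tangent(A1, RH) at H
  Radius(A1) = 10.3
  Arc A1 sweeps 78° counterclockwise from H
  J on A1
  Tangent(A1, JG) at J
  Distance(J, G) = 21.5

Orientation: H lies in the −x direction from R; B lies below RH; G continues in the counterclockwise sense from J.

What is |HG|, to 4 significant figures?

32.61

On A1, H sits at bearing 90° from B; a 78° counterclockwise sweep puts J at bearing 168°, so J = B + 10.3·(cos 168°, sin 168°) = (-67.57, -8.159). Since A1 is tangent to JG there, BJ ⟂ JG, so JG runs along (−sin 168°, cos 168°); with |JG| = 21.5, G = (-72.05, -29.19). Then |HG| = |G − H| = 32.61.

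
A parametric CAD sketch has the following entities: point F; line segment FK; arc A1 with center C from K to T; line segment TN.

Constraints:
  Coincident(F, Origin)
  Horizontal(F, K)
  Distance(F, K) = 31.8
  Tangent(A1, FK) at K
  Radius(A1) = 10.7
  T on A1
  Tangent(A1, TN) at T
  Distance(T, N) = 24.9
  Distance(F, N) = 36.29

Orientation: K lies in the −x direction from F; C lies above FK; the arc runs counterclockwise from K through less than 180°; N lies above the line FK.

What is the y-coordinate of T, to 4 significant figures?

8.343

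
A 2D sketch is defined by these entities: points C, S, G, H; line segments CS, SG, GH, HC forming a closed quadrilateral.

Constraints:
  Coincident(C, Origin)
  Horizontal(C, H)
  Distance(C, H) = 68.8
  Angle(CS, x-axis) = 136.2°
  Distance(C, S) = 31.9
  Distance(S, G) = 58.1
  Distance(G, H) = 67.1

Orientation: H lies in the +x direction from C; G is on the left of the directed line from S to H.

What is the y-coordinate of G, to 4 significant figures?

52.21

C is at the origin; CH is horizontal with |CH| = 68.8 and H in +x, so H = (68.8, 0). CS runs at 136.2° with |CS| = 31.9, so S = (-23.02, 22.08). G is determined by |SG| = 58.1 and |GH| = 67.1 together: it lies at the intersection of circle(S, 58.1) and circle(H, 67.1). With |SH| = 94.44, the foot of the radical line on SH is 41.26 from S and the perpendicular offset is √(58.1² − 41.26²) = 40.91. Taking the left-of-SH solution: G = (26.65, 52.21).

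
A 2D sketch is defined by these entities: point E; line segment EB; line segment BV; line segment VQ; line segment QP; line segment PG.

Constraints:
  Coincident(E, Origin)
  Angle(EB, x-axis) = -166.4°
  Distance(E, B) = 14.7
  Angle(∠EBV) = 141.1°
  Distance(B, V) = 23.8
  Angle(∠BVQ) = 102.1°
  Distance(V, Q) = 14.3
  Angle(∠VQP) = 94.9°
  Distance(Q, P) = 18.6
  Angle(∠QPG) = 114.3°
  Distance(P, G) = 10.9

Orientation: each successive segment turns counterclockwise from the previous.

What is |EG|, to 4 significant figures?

13.41

E is at the origin; EB runs at -166.4° with length 14.7, so B = (-14.29, -3.457). ∠EBV = 141.1° gives BV at -127.5° from the x-axis; with |BV| = 23.8, V = (-28.78, -22.34). ∠BVQ = 102.1° gives VQ at -49.60° from the x-axis; with |VQ| = 14.3, Q = (-19.51, -33.23). ∠VQP = 94.9° gives QP at 35.50° from the x-axis; with |QP| = 18.6, P = (-4.366, -22.43). ∠QPG = 114.3° gives PG at 101.2° from the x-axis; with |PG| = 10.9, G = (-6.483, -11.73). Then |EG| = |G − E| = 13.41.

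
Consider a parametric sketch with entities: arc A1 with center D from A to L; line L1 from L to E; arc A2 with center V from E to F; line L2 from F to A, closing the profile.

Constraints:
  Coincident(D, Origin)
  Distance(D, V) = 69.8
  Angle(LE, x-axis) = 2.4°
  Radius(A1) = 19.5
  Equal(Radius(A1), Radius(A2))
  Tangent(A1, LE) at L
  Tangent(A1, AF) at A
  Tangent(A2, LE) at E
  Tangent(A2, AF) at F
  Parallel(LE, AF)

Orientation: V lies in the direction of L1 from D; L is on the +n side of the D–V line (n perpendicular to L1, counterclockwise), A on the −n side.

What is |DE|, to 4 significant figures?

72.47

The slot axis is L1's direction at 2.4°, so u = (cos 2.4°, sin 2.4°) = (0.9991, 0.04188) and n = (−sin 2.4°, cos 2.4°) = (-0.04188, 0.9991). D is at the origin and V lies 69.8 along u from D, so V = 69.8·u = (69.74, 2.923). Tangency of A1 to both parallel lines with radius 19.5 puts L and A at D ± 19.5·n: L = (-0.8166, 19.48), A = (0.8166, -19.48). Equal radii place E and F the same way about V: E = V + 19.5·n = (68.92, 22.41), F = V − 19.5·n = (70.56, -16.56). Then |DE| = |E − D| = 72.47.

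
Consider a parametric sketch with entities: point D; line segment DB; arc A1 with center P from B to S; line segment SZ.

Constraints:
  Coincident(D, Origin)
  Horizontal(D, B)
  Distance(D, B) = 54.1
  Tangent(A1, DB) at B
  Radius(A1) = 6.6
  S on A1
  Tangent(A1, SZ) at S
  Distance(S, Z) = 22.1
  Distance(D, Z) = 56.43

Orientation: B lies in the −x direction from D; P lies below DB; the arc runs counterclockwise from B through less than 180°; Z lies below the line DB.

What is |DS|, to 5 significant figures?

60.594

Checks: |PS| = 6.600 ✓; ∠(PS, SZ) = 90.00° ✓; |SZ| = 22.10 ✓; |DZ| = 56.43 ✓.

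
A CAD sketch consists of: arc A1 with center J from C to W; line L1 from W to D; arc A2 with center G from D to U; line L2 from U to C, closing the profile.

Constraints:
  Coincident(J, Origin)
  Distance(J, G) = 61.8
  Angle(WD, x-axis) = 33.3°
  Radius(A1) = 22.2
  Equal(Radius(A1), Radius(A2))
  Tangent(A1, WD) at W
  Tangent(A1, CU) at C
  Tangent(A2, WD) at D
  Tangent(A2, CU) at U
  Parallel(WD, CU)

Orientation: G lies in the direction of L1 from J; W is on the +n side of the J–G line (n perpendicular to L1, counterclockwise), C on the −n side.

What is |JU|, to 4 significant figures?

65.67

Tangency of A1 to both parallel lines with radius 22.2 puts W and C at J ± 22.2·n: W = (-12.19, 18.55), C = (12.19, -18.55). Equal radii place D and U the same way about G: D = G + 22.2·n = (39.46, 52.48), U = G − 22.2·n = (63.84, 15.37). Then |JU| = |U − J| = 65.67.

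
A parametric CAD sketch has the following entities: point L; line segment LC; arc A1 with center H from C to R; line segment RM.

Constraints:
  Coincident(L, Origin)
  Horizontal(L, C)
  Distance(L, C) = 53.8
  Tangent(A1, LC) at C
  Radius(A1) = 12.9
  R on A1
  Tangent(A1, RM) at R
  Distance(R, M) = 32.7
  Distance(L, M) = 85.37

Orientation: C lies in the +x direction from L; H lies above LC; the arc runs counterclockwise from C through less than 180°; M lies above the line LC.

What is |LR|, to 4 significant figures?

66.92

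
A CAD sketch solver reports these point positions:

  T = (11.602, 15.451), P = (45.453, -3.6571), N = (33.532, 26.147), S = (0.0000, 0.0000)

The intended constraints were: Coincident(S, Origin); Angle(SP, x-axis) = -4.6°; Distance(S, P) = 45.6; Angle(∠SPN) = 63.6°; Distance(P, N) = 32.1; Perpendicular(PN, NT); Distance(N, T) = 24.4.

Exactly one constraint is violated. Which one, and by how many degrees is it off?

Perpendicular(PN, NT) — off by 4.20°.

S = (0.00, 0.00) ✓; SP at -4.600° ✓; |SP| = 45.60 ✓; ∠SPN = 63.60° ✓; |PN| = 32.10 ✓; ∠(PN, NT) = 94.20° ✗; |NT| = 24.40 ✓.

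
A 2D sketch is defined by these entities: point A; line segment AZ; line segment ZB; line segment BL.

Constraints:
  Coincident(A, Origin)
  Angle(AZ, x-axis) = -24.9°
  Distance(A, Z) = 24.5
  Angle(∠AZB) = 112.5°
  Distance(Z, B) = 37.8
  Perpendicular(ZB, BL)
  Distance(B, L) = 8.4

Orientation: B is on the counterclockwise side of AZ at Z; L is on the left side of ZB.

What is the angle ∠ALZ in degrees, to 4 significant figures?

29.32°

A is at the origin; AZ runs at -24.9° with length 24.5, so Z = 24.5·(cos -24.9°, sin -24.9°) = (22.22, -10.32). ∠AZB = 112.5°, so ZB runs at -24.9° + (180° − 112.5°) = 42.60° from the x-axis; with |ZB| = 37.8, B = Z + 37.8·(cos 42.60°, sin 42.60°) = (50.05, 15.27). ZB ⟂ BL; with |BL| = 8.4 on the left of ZB, L = B + 8.4·(-0.6769, 0.7361) = (44.36, 21.45). Then cos ∠ALZ = LA·LZ / (|LA||LZ|), giving 29.32°.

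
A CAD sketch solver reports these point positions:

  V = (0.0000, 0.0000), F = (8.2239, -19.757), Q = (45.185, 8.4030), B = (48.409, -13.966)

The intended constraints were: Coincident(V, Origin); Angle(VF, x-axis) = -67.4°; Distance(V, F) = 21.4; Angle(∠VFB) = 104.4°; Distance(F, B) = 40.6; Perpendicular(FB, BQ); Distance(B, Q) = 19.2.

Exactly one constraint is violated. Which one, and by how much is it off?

Distance(B, Q) = 19.2 — off by 3.40.

V = (0.00, 0.00) ✓; VF at -67.40° ✓; |VF| = 21.40 ✓; ∠VFB = 104.4° ✓; |FB| = 40.60 ✓; ∠(FB, BQ) = 90.00° ✓; |BQ| = 22.60 ✗.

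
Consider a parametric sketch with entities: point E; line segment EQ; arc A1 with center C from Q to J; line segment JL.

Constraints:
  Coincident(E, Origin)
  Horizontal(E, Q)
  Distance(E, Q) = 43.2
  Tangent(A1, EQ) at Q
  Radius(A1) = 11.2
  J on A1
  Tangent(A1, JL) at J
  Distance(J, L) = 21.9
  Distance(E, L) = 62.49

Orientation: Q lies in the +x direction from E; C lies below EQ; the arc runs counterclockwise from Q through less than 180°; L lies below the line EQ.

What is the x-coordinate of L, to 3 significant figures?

52.4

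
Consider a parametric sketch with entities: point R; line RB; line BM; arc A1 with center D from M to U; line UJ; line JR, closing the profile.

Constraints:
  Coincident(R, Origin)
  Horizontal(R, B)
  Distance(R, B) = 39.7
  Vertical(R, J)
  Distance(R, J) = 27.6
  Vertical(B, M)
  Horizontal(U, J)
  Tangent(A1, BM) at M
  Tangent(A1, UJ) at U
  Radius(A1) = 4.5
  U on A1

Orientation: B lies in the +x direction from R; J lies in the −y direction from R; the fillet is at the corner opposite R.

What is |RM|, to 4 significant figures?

45.93

R is at the origin; R and B share the same y with |RB| = 39.7 and B on the +x side, so B = (39.70, 0.000). RJ is vertical with |RJ| = 27.6 and J on the −y side, so J = (0.000, -27.60). The virtual corner opposite R is at (39.70, -27.60). The tangent condition forces DM to be normal to BM and tangency of A1 to UJ means the radius DU is perpendicular to UJ, with radius 4.5, so the center D sits 4.5 in from both sides at D = (35.20, -23.10). That places the tangent points at M = (39.70, -23.10) on BM and U = (35.20, -27.60) on UJ. Then |RM| = |M − R| = 45.93.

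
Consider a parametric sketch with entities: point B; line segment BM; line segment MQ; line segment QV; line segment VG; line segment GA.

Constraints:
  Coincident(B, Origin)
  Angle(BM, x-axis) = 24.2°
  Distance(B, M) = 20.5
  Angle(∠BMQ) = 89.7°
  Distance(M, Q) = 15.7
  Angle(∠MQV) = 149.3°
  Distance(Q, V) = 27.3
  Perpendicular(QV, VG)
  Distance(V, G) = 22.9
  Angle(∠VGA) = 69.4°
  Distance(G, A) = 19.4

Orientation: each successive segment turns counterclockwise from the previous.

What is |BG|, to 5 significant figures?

30.361

B is at the origin; BM runs at 24.2° with length 20.5, so M = (18.698, 8.4034). ∠BMQ = 89.7° gives MQ at 114.50° from the x-axis; with |MQ| = 15.7, Q = (12.188, 22.690). ∠MQV = 149.3° gives QV at 145.20° from the x-axis; with |QV| = 27.3, V = (-10.230, 38.270). QV ⟂ VG, so VG runs at -124.80°; with |VG| = 22.9, G = (-23.299, 19.466). Then |BG| = |G − B| = 30.361.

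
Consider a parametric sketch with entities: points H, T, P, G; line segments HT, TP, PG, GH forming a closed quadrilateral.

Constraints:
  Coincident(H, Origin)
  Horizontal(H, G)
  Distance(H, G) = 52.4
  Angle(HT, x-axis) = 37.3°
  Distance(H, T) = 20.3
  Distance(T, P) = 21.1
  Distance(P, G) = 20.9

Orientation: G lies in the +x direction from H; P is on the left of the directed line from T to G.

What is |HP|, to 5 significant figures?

39.809

Checks: |TP| = 21.10 ✓; |PG| = 20.90 ✓.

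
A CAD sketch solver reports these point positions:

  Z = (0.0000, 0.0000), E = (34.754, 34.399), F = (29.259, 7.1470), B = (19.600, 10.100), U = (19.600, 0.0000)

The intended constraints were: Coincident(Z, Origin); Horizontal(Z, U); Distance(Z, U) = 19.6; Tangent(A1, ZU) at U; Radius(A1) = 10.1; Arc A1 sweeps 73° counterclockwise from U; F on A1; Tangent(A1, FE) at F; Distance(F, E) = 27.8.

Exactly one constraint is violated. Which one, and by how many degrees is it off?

Tangent(A1, FE) at F — off by 5.60°.

Z = (0.00, 0.00) ✓; Z.y = 0.00, U.y = 0.00 ✓; |ZU| = 19.60 ✓; ∠(BU, UZ) = 90.00° ✓; |BU| = 10.10 ✓; bearing(B→F) − bearing(B→U) = 73.00° ✓; |BF| = 10.10 ✓; ∠(BF, FE) = 84.40° ✗; |FE| = 27.80 ✓.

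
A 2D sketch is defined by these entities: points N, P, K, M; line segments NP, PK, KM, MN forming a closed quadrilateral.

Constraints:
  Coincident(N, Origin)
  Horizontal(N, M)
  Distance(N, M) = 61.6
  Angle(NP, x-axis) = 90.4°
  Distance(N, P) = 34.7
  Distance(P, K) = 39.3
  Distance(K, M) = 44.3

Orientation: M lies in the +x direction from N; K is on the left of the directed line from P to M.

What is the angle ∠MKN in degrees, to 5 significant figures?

76.446°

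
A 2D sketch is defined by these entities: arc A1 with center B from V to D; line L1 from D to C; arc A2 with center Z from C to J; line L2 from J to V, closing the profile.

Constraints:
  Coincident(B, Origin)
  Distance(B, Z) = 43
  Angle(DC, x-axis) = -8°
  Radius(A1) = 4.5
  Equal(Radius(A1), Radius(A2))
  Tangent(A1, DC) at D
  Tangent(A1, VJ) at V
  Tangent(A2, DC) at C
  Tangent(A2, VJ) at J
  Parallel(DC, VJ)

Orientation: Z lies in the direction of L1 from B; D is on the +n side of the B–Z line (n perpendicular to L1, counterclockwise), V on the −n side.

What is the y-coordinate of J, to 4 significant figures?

-10.44

The slot axis is L1's direction at -8.0°, so u = (cos -8.0°, sin -8.0°) = (0.9903, -0.1392) and n = (−sin -8.0°, cos -8.0°) = (0.1392, 0.9903). B is at the origin and Z lies 43.0 along u from B, so Z = 43.0·u = (42.58, -5.984). Tangency of A1 to both parallel lines with radius 4.5 puts D and V at B ± 4.5·n: D = (0.6263, 4.456), V = (-0.6263, -4.456). Equal radii place C and J the same way about Z: C = Z + 4.5·n = (43.21, -1.528), J = Z − 4.5·n = (41.96, -10.44). So J.y = -10.44.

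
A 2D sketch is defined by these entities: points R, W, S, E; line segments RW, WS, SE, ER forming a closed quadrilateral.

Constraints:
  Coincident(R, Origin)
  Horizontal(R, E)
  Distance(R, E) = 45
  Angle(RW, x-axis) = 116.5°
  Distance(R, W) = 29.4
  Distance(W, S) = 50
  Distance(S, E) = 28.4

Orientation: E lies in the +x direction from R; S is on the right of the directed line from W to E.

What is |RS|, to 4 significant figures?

22.55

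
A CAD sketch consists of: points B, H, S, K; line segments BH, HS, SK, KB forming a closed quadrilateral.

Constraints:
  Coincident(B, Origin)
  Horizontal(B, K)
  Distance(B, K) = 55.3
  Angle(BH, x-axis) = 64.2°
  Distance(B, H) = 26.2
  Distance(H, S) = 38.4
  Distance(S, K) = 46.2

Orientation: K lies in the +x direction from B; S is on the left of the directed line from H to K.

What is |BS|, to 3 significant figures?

62.3

B is at the origin; BK is horizontal with |BK| = 55.3 and K in +x, so K = (55.3, 0). BH runs at 64.2° with |BH| = 26.2, so H = (11.4, 23.6). S is determined by |HS| = 38.4 and |SK| = 46.2 together: it lies at the intersection of circle(H, 38.4) and circle(K, 46.2). With |HK| = 49.8, the foot of the radical line on HK is 18.3 from H and the perpendicular offset is √(38.4² − 18.3²) = 33.8. Taking the left-of-HK solution: S = (43.5, 44.7).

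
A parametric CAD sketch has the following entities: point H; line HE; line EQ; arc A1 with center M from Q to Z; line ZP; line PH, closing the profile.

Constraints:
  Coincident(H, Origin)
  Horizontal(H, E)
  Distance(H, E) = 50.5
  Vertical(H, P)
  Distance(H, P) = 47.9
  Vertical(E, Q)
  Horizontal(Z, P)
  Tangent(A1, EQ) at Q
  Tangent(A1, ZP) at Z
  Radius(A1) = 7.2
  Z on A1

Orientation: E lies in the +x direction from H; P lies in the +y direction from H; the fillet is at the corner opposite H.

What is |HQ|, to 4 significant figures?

64.86

H is at the origin; HE is horizontal with |HE| = 50.5 and E on the +x side, so E = (50.50, 0.000). H and P share the same x with |HP| = 47.9 and P on the +y side, so P = (0.000, 47.90). The virtual corner opposite H is at (50.50, 47.90). Tangency of A1 to EQ means the radius MQ is perpendicular to EQ and tangency of A1 to ZP means the radius MZ is perpendicular to ZP, with radius 7.2, so the center M sits 7.2 in from both sides at M = (43.30, 40.70). That places the tangent points at Q = (50.50, 40.70) on EQ and Z = (43.30, 47.90) on ZP. Then |HQ| = |Q − H| = 64.86.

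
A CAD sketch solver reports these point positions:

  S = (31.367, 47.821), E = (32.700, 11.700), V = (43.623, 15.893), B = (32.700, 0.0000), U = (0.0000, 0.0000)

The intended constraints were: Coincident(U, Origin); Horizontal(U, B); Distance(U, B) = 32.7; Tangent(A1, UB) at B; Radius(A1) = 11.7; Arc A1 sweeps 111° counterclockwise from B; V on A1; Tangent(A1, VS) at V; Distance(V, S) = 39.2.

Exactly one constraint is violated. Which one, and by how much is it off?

Distance(V, S) = 39.2 — off by 5.00.

U = (0.00, 0.00) ✓; U.y = 0.00, B.y = 0.00 ✓; |UB| = 32.70 ✓; ∠(EB, BU) = 90.00° ✓; |EB| = 11.70 ✓; bearing(E→V) − bearing(E→B) = 111.0° ✓; |EV| = 11.70 ✓; ∠(EV, VS) = 90.00° ✓; |VS| = 34.20 ✗.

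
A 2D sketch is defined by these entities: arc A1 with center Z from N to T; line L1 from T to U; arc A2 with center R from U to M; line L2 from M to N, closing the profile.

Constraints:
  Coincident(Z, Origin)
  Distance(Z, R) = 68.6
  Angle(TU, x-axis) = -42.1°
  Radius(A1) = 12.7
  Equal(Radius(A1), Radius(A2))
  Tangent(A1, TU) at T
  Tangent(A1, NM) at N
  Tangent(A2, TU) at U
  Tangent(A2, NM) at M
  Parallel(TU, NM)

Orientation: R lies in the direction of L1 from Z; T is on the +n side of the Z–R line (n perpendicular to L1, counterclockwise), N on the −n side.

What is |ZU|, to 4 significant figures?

69.77

Tangency of A1 to both parallel lines with radius 12.7 puts T and N at Z ± 12.7·n: T = (8.514, 9.423), N = (-8.514, -9.423). Equal radii place U and M the same way about R: U = R + 12.7·n = (59.41, -36.57), M = R − 12.7·n = (42.39, -55.41). Then |ZU| = |U − Z| = 69.77.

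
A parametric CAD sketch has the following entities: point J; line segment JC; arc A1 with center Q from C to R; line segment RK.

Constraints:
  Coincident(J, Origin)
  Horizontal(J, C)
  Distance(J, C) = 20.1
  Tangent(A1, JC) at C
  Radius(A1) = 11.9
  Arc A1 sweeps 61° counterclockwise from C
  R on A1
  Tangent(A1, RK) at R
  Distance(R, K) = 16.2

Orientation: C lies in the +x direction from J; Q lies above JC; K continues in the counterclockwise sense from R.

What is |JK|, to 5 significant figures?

43.402

J is at the origin; J and C share the same y with |JC| = 20.1 and C on the +x side, so C = (20.100, 0.0000). A1 meets JC tangentially, so QC is at right angles to JC, so Q = C + (0, 11.9) = (20.100, 11.900). On A1, C sits at bearing -90° from Q; a 61° counterclockwise sweep puts R at bearing -29°, so R = Q + 11.9·(cos -29°, sin -29°) = (30.508, 6.1308). Since A1 is tangent to RK there, QR ⟂ RK, so RK runs along (−sin -29°, cos -29°); with |RK| = 16.2, K = (38.362, 20.300). Then |JK| = |K − J| = 43.402.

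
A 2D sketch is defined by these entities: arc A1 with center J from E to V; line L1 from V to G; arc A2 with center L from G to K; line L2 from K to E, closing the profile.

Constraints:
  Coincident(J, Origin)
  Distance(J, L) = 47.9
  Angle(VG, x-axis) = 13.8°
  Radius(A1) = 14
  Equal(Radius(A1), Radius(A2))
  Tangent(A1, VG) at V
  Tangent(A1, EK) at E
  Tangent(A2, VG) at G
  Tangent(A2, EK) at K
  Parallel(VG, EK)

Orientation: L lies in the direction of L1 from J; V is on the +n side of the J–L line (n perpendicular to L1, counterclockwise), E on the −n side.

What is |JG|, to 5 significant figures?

49.904

The slot axis is L1's direction at 13.8°, so u = (cos 13.8°, sin 13.8°) = (0.97113, 0.23853) and n = (−sin 13.8°, cos 13.8°) = (-0.23853, 0.97113). J is at the origin and L lies 47.9 along u from J, so L = 47.9·u = (46.517, 11.426). Tangency of A1 to both parallel lines with radius 14.0 puts V and E at J ± 14.0·n: V = (-3.3395, 13.596), E = (3.3395, -13.596). Equal radii place G and K the same way about L: G = L + 14.0·n = (43.178, 25.022), K = L − 14.0·n = (49.857, -2.1701). Then |JG| = |G − J| = 49.904.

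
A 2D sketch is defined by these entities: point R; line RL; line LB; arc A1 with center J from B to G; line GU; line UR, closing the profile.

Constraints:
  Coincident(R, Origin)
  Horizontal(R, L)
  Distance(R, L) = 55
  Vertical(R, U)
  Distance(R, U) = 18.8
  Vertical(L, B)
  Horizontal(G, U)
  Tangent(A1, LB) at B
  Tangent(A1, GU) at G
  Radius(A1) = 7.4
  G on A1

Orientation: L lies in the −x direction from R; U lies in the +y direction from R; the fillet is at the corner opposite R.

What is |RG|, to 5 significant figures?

51.178

The virtual corner opposite R is at (-55.000, 18.800). The tangent condition forces JB to be normal to LB and the tangent condition forces JG to be normal to GU, with radius 7.4, so the center J sits 7.4 in from both sides at J = (-47.600, 11.400). That places the tangent points at B = (-55.000, 11.400) on LB and G = (-47.600, 18.800) on GU. Then |RG| = |G − R| = 51.178.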